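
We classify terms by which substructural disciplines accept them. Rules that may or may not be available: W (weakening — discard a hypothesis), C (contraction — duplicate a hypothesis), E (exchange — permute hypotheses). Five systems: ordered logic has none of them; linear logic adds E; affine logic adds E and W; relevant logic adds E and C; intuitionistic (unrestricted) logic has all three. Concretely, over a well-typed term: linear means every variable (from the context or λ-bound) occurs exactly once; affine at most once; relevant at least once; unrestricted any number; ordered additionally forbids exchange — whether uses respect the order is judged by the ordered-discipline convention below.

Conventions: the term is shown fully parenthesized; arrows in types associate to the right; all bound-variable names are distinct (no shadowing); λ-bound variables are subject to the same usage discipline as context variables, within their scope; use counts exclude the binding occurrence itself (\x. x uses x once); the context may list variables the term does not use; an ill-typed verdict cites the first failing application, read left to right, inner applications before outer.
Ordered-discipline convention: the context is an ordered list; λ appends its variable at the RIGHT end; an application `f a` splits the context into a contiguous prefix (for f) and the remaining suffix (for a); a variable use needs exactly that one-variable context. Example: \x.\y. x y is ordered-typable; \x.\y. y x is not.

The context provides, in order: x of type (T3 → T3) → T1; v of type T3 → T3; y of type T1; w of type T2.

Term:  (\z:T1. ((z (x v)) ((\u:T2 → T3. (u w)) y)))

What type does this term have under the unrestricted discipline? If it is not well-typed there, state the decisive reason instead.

not well-typed under unrestricted — fails simple typing
use counts: x: 1; v: 1; y: 1; w: 1; z [bound]: 1; u [bound]: 1
uses in reading order: z, x, v, u, w, y
typing: ill-typed: non-function type T1 applied to an argument
summary: ordered ✗, linear ✗, affine ✗, relevant ✗, unrestricted ✗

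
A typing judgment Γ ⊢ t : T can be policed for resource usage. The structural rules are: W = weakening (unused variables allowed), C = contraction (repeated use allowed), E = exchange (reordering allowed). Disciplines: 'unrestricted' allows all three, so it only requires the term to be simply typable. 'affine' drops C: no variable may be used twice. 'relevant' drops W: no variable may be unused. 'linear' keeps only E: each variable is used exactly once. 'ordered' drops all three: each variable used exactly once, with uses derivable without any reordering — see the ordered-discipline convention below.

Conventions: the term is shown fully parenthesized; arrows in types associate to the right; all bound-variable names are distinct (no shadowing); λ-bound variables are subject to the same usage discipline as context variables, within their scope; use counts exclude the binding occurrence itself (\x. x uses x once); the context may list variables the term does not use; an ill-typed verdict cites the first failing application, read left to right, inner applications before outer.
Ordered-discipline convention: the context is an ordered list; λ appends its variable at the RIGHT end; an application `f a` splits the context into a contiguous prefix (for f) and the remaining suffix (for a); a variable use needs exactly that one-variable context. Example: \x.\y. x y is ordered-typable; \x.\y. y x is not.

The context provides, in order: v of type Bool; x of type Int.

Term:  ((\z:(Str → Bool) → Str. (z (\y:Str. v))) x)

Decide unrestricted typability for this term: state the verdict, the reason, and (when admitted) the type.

no — the type mismatch rejects it
usage: v: 1, x: 1, z [bound]: 1, y [bound]: 0
uses in reading order: z, v, x
typing: ill-typed: an argument Int mismatches the expected (Str → Bool) → Str
across the five disciplines: ordered ✗ · linear ✗ · affine ✗ · relevant ✗ · unrestricted ✗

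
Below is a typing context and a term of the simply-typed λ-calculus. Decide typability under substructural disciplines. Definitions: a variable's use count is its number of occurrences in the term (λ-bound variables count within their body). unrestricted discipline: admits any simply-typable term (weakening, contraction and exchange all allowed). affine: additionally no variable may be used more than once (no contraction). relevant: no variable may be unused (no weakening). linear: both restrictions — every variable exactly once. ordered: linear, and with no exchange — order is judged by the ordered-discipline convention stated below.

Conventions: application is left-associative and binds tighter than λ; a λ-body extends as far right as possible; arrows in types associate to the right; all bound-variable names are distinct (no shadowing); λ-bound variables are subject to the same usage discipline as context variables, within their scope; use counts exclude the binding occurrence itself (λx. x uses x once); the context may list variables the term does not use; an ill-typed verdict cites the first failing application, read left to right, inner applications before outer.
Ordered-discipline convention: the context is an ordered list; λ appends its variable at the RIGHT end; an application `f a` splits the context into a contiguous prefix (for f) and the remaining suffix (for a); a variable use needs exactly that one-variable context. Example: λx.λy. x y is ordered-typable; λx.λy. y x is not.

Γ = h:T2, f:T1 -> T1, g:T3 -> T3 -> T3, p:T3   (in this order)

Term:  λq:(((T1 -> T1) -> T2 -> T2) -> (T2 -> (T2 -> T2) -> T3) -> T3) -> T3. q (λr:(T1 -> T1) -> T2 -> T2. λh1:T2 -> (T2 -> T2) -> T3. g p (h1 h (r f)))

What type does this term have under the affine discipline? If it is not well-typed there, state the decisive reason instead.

term : ((((T1 -> T1) -> T2 -> T2) -> (T2 -> (T2 -> T2) -> T3) -> T3) -> T3) -> T3
variable uses: h: 1; f: 1; g: 1; p: 1; q (λ-bound): 1; r (λ-bound): 1; h1 (λ-bound): 1
use order (left to right): q, g, p, h1, h, r, f
typing: the term checks, with type ((((T1 -> T1) -> T2 -> T2) -> (T2 -> (T2 -> T2) -> T3) -> T3) -> T3) -> T3
all disciplines: ordered ✗ | linear ✓ | affine ✓ | relevant ✓ | unrestricted ✓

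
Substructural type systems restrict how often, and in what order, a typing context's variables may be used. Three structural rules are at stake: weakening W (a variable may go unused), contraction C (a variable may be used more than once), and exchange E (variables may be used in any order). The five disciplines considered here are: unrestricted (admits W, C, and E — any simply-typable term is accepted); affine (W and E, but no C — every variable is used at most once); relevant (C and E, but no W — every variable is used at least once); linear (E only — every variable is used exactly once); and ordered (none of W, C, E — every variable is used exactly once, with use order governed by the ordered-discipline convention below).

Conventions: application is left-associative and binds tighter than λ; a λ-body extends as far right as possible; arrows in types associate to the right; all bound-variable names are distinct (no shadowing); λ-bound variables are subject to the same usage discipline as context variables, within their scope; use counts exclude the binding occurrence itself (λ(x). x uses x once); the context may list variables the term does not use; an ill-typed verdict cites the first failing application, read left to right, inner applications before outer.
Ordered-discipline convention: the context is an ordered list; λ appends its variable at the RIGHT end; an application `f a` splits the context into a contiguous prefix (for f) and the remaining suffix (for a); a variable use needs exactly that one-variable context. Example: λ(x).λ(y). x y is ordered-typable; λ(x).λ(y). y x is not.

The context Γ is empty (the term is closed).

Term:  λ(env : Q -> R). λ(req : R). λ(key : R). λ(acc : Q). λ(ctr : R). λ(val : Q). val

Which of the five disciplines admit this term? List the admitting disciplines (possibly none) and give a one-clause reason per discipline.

accepted by: affine, unrestricted
variable uses: env (λ-bound): 0; req (λ-bound): 0; key (λ-bound): 0; acc (λ-bound): 0; ctr (λ-bound): 0; val (λ-bound): 1
uses in reading order: val
typing: well-typed — term : (Q -> R) -> R -> R -> Q -> R -> Q -> Q
ordered: ✗, unused: env, req, key, acc, ctr — weakening required
linear: ✗, unused: env, req, key, acc, ctr — weakening required
affine: ✓, none of env, req, key, acc, ctr, val used more than once
relevant: ✗, unused: env, req, key, acc, ctr — weakening required
unrestricted: ✓, typability at (Q -> R) -> R -> R -> Q -> R -> Q -> Q is all that's needed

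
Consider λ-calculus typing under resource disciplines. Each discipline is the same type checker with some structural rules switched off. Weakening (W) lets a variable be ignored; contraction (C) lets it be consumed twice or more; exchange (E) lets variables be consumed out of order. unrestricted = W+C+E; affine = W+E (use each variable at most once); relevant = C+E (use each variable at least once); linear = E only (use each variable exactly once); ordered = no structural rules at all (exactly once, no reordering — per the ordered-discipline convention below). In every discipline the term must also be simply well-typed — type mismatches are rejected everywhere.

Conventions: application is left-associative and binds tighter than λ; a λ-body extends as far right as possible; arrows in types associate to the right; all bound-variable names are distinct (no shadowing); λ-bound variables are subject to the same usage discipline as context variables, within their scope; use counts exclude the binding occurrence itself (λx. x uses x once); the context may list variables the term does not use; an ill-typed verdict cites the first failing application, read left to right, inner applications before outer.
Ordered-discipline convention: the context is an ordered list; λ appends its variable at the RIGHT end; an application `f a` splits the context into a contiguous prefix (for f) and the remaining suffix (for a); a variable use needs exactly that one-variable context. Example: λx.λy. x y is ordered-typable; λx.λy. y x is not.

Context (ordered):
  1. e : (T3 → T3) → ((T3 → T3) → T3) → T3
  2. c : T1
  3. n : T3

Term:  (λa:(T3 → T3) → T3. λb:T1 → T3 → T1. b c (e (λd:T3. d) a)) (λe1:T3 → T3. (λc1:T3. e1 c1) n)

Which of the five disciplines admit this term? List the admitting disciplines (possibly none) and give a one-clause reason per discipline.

admitted by: linear, affine, relevant, unrestricted
use counts: e=1, c=1, n=1, a (bound)=1, b (bound)=1, d (bound)=1, e1 (bound)=1, c1 (bound)=1
order of uses: b, c, e, d, a, e1, c1, n
typing: ✓ — (T1 → T3 → T1) → T1
ordered: ✗ — use order b, c, e, d, a, e1, c1, n needs exchange
linear: ✓ — single use per variable (e, c, n, a, b, d, e1, c1)
affine: ✓ — no duplicate uses among e, c, n, a, b, d, e1, c1
relevant: ✓ — e, c, n, a, b, d, e1, c1: all used, weakening unneeded
unrestricted: ✓ — typability at (T1 → T3 → T1) → T1 is all that's needed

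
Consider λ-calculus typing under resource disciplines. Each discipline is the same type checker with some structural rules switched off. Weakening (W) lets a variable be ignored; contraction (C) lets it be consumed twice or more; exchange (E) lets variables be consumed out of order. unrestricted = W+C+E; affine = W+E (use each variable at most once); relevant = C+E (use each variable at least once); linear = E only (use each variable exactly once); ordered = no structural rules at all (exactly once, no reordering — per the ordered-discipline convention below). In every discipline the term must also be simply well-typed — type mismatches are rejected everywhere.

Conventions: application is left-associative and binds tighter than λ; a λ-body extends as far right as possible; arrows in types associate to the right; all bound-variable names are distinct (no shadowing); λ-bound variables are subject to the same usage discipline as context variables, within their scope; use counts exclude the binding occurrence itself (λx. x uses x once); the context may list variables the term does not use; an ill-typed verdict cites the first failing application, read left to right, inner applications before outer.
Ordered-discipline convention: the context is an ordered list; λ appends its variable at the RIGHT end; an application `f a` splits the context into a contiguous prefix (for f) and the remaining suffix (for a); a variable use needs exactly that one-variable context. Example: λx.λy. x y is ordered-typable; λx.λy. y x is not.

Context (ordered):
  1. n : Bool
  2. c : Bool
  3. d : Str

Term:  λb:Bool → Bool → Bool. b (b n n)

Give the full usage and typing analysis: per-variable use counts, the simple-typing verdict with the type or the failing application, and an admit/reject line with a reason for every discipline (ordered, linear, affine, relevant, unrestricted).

counts: n: 2×, c: 0×, d: 0×, b (λ-bound): 2×
uses in reading order: b, b, n, n
typing: well-typed — term : (Bool → Bool → Bool) → Bool → Bool
ordered: ✗ — needs contraction — n ×2, b ×2; needs weakening: c, d unused
linear: ✗ — needs contraction — n ×2, b ×2; needs weakening: c, d unused
affine: ✗ — needs contraction — n ×2, b ×2
relevant: ✗ — needs weakening: c, d unused
unrestricted: ✓ — type-checks ((Bool → Bool → Bool) → Bool → Bool) and nothing is barred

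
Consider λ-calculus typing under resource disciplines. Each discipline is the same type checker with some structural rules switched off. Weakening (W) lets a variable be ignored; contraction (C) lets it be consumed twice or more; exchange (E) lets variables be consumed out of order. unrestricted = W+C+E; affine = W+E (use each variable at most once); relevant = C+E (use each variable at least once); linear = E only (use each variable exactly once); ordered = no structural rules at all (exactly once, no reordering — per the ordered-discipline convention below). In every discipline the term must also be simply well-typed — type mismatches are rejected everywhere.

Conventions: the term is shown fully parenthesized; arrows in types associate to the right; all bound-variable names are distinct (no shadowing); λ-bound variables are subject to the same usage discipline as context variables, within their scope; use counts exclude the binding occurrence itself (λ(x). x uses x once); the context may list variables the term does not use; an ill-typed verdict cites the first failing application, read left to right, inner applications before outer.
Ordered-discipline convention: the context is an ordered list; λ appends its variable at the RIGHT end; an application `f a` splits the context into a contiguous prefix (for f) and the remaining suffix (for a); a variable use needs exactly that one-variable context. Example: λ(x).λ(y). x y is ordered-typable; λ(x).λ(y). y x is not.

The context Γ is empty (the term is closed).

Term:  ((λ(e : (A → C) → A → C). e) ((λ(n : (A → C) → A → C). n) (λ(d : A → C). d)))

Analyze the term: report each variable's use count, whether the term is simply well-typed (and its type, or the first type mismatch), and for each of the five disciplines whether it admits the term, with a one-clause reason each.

variable uses: e [bound]: 1; n [bound]: 1; d [bound]: 1
order of uses: e, n, d
typing: ✓ — (A → C) → A → C
ordered: ✓ — e, n, d once each; derivable with no W/C/E
linear: ✓ — exactly-once usage across e, n, d
affine: ✓ — no duplicate uses among e, n, d
relevant: ✓ — at least one use each (e, n, d)
unrestricted: ✓ — type-checks ((A → C) → A → C) and nothing is barred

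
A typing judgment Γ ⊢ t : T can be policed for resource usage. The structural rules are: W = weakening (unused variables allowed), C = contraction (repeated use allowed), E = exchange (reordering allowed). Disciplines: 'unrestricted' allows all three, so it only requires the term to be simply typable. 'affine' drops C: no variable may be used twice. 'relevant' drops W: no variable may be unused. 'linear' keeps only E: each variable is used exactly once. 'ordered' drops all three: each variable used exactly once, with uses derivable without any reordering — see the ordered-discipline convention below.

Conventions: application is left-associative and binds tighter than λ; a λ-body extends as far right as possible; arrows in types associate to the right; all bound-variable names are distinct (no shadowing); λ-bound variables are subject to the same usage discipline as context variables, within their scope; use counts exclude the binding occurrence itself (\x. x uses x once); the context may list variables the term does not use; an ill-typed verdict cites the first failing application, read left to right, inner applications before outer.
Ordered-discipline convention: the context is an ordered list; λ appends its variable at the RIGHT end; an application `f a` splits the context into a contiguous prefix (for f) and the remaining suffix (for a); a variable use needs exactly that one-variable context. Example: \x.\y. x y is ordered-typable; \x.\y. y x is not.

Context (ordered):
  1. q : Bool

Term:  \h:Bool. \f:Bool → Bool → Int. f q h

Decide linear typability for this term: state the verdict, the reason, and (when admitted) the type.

yes — q, h, f: one use apiece; term : Bool → (Bool → Bool → Int) → Int
counts: q ×1; h [bound] ×1; f [bound] ×1
left-to-right use order: f, q, h
typing: the term checks, with type Bool → (Bool → Bool → Int) → Int
per-discipline verdicts: ordered ✗; linear ✓; affine ✓; relevant ✓; unrestricted ✓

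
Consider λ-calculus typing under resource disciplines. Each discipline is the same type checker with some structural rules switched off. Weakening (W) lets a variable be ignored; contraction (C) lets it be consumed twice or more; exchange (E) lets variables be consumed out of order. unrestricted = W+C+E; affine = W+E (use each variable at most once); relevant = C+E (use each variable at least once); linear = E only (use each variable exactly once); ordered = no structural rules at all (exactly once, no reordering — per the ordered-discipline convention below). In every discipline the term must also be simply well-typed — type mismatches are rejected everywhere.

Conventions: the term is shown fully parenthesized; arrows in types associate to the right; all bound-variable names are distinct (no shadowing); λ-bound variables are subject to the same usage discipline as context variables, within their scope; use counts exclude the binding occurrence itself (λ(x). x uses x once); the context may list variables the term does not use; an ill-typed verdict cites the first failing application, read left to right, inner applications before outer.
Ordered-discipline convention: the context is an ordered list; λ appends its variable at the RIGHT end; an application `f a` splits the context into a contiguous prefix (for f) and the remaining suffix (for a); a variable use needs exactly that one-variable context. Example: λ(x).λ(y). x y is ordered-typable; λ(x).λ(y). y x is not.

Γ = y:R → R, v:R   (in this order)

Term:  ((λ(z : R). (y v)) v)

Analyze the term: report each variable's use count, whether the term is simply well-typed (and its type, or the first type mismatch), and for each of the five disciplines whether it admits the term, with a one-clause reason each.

use counts: y: 1, v: 2, z (bound): 0
order of uses: y, v, v
typing: the term checks, with type R
ordered: ✗ — repeated use of v ×2; z left unused
linear: ✗ — repeated use of v ×2; z left unused
affine: ✗ — repeated use of v ×2
relevant: ✗ — z left unused
unrestricted: ✓ — well-typed at R; no restrictions here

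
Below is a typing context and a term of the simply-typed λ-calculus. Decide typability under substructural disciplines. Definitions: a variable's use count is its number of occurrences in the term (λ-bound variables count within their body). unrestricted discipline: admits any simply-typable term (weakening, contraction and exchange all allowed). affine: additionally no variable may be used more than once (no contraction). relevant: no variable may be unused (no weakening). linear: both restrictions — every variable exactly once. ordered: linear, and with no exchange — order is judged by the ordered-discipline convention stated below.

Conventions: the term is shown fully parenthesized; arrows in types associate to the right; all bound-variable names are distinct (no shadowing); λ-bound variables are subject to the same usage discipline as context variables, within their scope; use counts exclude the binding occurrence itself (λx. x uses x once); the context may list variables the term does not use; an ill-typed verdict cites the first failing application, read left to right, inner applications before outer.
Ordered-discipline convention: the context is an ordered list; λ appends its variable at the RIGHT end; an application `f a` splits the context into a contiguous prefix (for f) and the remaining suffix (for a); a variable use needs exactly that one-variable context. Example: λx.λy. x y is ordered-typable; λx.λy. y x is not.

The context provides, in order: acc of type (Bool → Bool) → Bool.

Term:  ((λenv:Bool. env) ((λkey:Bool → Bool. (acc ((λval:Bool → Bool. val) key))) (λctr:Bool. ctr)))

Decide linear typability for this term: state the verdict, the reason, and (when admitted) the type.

yes — single use per variable (acc, env, key, val, ctr); term : Bool
use counts: acc ×1, env (bound) ×1, key (bound) ×1, val (bound) ×1, ctr (bound) ×1
use order (left to right): env, acc, val, key, ctr
typing: well-typed at Bool
summary: ordered ✓, linear ✓, affine ✓, relevant ✓, unrestricted ✓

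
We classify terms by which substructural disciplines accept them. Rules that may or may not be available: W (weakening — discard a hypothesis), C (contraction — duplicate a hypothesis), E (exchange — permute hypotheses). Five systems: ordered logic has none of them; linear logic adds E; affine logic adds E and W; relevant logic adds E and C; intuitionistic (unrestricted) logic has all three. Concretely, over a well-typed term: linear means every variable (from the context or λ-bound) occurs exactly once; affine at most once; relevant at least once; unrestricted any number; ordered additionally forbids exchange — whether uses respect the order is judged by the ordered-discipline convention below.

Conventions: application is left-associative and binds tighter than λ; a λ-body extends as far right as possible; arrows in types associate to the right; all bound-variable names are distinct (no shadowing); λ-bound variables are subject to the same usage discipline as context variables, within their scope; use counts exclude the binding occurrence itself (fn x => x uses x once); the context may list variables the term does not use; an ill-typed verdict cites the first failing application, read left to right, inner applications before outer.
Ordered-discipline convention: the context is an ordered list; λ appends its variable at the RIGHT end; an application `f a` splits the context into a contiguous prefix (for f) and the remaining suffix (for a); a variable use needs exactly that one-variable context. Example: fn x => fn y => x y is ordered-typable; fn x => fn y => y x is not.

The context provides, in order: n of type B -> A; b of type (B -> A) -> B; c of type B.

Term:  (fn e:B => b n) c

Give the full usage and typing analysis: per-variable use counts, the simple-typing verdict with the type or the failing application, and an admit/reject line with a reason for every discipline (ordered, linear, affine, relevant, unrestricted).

use counts: n=1, b=1, c=1, e [bound]=0
left-to-right use order: b, n, c
typing: well-typed — term : B
ordered: ✗ — unused: e — weakening required
linear: ✗ — unused: e — weakening required
affine: ✓ — at most one use each (n, b, c, e)
relevant: ✗ — unused: e — weakening required
unrestricted: ✓ — typability at B is all that's needed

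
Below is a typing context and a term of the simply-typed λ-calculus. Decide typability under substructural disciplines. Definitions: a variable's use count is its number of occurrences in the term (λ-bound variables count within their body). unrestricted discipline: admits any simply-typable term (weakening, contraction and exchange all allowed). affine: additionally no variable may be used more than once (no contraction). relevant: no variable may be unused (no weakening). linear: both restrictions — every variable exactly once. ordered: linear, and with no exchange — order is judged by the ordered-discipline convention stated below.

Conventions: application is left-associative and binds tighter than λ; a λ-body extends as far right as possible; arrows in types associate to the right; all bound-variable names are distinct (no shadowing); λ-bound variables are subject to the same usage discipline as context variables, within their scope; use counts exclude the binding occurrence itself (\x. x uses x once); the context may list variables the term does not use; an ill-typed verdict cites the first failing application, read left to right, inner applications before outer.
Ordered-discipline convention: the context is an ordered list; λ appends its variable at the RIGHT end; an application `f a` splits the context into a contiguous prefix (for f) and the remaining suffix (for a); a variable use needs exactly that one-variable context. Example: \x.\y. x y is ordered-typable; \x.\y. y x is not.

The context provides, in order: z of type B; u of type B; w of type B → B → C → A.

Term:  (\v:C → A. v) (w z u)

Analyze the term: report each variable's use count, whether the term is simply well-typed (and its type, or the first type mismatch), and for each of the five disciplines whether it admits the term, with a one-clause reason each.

usage: z ×1; u ×1; w ×1; v (bound) ×1
left-to-right use order: v, w, z, u
typing: the term checks, with type C → A
ordered: ✗, use order v, w, z, u needs exchange
linear: ✓, each of z, u, w, v used exactly once
affine: ✓, at most one use each (z, u, w, v)
relevant: ✓, every one of z, u, w, v appears
unrestricted: ✓, typability at C → A is all that's needed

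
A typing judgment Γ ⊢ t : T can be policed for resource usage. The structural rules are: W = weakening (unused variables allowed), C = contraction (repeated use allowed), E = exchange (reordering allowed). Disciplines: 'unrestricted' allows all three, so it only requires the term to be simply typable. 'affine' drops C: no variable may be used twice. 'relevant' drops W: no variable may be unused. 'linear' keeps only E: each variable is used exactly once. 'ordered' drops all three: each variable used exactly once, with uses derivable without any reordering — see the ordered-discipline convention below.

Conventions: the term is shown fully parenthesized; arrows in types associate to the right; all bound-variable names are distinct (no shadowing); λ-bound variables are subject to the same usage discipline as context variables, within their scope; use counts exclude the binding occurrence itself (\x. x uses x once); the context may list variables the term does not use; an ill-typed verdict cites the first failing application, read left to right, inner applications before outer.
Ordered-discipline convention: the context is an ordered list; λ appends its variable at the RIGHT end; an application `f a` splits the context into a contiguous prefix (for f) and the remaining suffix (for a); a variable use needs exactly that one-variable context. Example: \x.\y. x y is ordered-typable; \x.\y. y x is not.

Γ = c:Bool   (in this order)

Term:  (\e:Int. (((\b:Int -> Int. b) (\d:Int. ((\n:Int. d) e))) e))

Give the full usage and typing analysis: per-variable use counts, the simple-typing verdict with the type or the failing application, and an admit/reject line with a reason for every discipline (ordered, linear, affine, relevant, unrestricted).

use counts: c ×0, e (bound) ×2, b (bound) ×1, d (bound) ×1, n (bound) ×0
left-to-right use order: b, d, e, e
typing: well-typed — term : Int -> Int
ordered: ✗, uses contraction: e ×2; needs weakening: c, n unused
linear: ✗, uses contraction: e ×2; needs weakening: c, n unused
affine: ✗, uses contraction: e ×2
relevant: ✗, needs weakening: c, n unused
unrestricted: ✓, well-typed at Int -> Int; no restrictions here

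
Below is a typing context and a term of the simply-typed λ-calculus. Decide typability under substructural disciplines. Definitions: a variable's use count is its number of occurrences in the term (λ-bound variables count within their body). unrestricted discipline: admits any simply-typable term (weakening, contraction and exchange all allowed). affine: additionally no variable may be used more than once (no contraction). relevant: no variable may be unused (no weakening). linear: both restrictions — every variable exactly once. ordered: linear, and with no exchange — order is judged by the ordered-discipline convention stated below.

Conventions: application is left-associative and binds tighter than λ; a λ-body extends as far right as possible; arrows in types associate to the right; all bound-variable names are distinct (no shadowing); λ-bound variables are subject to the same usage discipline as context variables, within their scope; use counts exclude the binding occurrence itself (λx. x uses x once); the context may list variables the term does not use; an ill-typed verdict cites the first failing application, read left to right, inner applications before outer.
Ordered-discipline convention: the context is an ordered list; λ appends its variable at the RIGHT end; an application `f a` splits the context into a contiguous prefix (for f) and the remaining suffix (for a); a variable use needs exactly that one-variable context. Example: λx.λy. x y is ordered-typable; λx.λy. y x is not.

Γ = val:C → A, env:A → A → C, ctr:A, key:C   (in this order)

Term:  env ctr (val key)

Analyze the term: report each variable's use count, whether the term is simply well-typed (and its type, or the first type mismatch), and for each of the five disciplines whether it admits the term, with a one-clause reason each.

variable uses: val ×1; env ×1; ctr ×1; key ×1
use order (left to right): env, ctr, val, key
typing: well-typed at C
ordered: ✗ — needs exchange: uses follow env, ctr, val, key
linear: ✓ — val, env, ctr, key: one use apiece
affine: ✓ — none of val, env, ctr, key used more than once
relevant: ✓ — val, env, ctr, key: all used, weakening unneeded
unrestricted: ✓ — well-typed at C; no restrictions here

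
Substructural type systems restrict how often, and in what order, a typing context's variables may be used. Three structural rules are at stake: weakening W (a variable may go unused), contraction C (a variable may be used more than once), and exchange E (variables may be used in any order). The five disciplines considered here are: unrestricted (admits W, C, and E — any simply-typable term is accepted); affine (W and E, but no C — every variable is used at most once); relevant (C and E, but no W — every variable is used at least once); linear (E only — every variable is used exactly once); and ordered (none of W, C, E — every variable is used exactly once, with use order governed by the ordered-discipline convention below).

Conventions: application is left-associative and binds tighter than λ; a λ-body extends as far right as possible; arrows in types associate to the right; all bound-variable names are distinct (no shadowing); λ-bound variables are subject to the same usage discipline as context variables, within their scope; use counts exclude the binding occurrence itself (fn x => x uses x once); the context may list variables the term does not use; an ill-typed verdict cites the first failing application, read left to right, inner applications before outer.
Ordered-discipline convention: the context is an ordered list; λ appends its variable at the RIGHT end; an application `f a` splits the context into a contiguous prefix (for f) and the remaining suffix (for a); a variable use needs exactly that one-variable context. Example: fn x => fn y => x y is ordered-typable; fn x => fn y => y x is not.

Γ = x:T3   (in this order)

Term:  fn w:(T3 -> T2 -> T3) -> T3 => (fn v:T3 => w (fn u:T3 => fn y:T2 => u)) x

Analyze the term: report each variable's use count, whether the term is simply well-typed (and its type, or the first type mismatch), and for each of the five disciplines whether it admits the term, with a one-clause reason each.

use counts: x: 1; w (bound): 1; v (bound): 0; u (bound): 1; y (bound): 0
left-to-right use order: w, u, x
typing: well-typed — term : ((T3 -> T2 -> T3) -> T3) -> T3
ordered: ✗, v, y left unused
linear: ✗, v, y left unused
affine: ✓, x, w, v, u, y: no repeats, contraction unneeded
relevant: ✗, v, y left unused
unrestricted: ✓, simply typable at ((T3 -> T2 -> T3) -> T3) -> T3; W, C, E all held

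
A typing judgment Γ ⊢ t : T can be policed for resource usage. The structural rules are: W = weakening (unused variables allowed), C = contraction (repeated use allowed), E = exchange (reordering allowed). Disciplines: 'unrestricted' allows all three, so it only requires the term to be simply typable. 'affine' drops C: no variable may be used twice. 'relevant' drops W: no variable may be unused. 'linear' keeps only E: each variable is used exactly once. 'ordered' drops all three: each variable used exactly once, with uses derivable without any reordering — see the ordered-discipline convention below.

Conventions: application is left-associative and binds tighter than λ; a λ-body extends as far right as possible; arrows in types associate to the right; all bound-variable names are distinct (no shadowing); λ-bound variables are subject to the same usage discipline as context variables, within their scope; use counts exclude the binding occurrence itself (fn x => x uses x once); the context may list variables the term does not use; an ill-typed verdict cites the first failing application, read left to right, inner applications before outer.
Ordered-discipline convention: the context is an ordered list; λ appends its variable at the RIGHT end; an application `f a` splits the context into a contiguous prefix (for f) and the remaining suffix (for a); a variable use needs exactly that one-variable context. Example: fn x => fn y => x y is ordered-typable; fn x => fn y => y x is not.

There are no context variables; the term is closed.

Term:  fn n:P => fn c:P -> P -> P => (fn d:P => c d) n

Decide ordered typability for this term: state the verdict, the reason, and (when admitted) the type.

no — no ordered split (uses run c, d, n)
usage: n [bound]: 1×, c [bound]: 1×, d [bound]: 1×
left-to-right use order: c, d, n
typing: the term checks, with type P -> (P -> P -> P) -> P -> P
across the five disciplines: ordered ✗; linear ✓; affine ✓; relevant ✓; unrestricted ✓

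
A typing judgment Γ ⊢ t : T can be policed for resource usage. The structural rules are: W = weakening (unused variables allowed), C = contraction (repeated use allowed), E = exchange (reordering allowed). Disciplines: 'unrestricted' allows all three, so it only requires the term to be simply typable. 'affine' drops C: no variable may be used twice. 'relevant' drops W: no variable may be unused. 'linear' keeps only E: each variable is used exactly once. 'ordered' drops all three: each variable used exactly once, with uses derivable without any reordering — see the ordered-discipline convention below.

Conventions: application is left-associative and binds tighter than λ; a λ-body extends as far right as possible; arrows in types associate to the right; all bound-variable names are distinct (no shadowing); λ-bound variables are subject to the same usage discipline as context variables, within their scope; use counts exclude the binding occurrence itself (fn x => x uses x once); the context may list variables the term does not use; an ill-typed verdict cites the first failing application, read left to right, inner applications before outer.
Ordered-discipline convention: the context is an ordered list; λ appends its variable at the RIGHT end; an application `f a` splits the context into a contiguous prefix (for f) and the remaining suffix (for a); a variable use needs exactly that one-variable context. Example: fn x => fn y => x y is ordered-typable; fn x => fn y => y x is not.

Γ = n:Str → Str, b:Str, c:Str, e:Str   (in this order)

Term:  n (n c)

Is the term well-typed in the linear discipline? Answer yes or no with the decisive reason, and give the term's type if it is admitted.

no — needs contraction — n ×2; unused: b, e — weakening required
usage: n: 2, b: 0, c: 1, e: 0
left-to-right use order: n, n, c
typing: well-typed at Str
summary: ordered ✗, linear ✗, affine ✗, relevant ✗, unrestricted ✓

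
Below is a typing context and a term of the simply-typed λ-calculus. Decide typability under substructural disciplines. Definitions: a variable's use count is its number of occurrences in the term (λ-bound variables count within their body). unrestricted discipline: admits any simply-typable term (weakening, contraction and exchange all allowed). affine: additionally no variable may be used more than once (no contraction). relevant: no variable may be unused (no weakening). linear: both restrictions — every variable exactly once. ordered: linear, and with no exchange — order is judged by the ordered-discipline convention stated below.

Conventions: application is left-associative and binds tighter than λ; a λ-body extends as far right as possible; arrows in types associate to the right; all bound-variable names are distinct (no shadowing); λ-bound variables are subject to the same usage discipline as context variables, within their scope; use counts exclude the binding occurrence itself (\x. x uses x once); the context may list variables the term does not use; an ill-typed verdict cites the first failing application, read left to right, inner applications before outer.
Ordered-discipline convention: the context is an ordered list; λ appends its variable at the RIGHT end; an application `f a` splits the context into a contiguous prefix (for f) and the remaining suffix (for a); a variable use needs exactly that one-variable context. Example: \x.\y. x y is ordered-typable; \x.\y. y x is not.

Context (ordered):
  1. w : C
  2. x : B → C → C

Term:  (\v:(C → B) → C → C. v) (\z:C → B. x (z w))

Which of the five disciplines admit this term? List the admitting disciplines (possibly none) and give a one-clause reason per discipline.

admitted in: linear, affine, relevant, unrestricted
counts: w ×1, x ×1, v (λ-bound) ×1, z (λ-bound) ×1
use order (left to right): v, x, z, w
typing: well-typed at (C → B) → C → C
ordered: ✗ — use order v, x, z, w needs exchange
linear: ✓ — single use per variable (w, x, v, z)
affine: ✓ — w, x, v, z: no repeats, contraction unneeded
relevant: ✓ — every one of w, x, v, z appears
unrestricted: ✓ — typability at (C → B) → C → C is all that's needed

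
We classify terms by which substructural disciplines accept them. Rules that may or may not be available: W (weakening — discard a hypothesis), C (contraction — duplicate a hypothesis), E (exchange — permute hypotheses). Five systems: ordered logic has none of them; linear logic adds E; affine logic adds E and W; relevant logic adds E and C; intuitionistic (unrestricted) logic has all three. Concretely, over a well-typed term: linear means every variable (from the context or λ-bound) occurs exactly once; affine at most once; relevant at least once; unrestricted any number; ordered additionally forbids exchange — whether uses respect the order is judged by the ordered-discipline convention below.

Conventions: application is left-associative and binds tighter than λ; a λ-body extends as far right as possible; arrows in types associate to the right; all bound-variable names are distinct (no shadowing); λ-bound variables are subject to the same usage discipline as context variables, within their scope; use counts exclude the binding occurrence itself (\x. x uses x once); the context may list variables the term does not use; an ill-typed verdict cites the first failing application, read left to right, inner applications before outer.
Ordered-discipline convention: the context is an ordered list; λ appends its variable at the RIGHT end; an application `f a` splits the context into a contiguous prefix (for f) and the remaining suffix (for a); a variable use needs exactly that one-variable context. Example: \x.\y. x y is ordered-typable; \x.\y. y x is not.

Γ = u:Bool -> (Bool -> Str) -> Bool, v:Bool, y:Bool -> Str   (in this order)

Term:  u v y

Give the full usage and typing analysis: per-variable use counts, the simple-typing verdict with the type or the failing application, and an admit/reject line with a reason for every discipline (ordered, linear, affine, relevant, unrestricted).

variable uses: u=1, v=1, y=1
uses in reading order: u, v, y
typing: the term checks, with type Bool
ordered: ✓, u, v, y once each; derivable with no W/C/E
linear: ✓, exactly-once usage across u, v, y
affine: ✓, none of u, v, y used more than once
relevant: ✓, none of u, v, y goes unused
unrestricted: ✓, well-typed at Bool; no restrictions here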